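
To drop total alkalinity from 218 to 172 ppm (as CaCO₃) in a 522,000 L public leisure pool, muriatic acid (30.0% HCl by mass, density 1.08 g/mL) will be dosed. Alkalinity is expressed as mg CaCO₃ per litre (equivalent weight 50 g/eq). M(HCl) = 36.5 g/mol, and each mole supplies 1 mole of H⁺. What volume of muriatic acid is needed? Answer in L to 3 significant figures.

54.1 L

Alkalinity to neutralize: (218 − 172) = 46 mg/L as CaCO₃ × 522,000 L = 24,010 g as CaCO₃.
Equivalents of H⁺ required: 24,010 ÷ 50 g/eq = 480.2 eq = 480.2 mol HCl.
Mass of HCl: 480.2 × 36.5 = 17,530 g.
Mass of 30.0% solution: 17,530 / 0.3 = 58,430 g.
Volume: 58,430 g ÷ 1.08 g/mL = 54,100 mL.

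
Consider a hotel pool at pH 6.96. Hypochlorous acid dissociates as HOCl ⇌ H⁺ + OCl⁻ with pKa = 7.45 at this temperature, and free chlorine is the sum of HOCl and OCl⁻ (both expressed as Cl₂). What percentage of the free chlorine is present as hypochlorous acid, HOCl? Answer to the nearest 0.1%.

[OCl⁻]/[HOCl] = 10^(pH − pKa) = 10^(6.96 − 7.45) = 10^-0.49 = 0.3236.
Fraction as HOCl = 1 / (1 + 0.3236) = 0.7555.

75.6%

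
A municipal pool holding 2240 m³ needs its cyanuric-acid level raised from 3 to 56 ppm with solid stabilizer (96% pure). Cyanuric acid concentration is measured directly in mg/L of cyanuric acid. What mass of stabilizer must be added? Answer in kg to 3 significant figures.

Volume: 2240 m³ = 2,240,000 L.
CYA to add: (56 − 3) = 53 mg/L × 2,240,000 L = 118,700 g cyanuric acid.
At 96% purity: 118,700 / 0.96 = 123,700 g product.

124 kg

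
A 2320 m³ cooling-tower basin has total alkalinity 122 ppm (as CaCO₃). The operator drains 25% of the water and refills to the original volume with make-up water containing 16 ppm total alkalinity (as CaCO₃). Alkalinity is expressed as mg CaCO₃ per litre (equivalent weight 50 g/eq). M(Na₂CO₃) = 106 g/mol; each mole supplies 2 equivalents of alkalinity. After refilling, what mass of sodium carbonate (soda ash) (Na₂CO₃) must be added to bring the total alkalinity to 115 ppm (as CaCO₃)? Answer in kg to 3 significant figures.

48.0 kg

Volume: 2320 m³ = 2,320,000 L.
After draining 25% and refilling: 122 × 0.75 + 16 × 0.25 = 95.5 ppm.
Deficit to target: 115 − 95.5 = 19.5 mg/L.
As CaCO₃: 19.5 mg/L × 2,320,000 L = 45,240 g; ÷ 50 g/eq ÷ 2 = 452.4 mol Na₂CO₃.
Mass: 452.4 × 106 = 47,950 g.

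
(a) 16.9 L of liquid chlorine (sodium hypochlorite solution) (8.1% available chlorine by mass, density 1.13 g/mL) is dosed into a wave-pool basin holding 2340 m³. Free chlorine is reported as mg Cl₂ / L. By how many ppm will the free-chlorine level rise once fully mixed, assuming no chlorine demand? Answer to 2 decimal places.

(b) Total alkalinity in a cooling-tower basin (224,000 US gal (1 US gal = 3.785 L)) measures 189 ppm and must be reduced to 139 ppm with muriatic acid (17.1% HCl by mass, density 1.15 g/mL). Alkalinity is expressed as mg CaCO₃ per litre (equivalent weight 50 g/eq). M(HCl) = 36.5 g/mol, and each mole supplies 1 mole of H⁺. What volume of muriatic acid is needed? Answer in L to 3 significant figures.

(a) Volume: 2340 m³ = 2,340,000 L.
(a) Mass of solution: 16.9 L × 1000 mL/L × 1.13 g/mL = 19,100 g.
(a) Available chlorine delivered: 19,100 g × 0.081 = 1547 g as Cl₂.
(a) Concentration rise: 1547 g / 2,340,000 L = 0.6611 mg/L = 0.66 ppm.

(b) Volume: 224,000 US gal × 3.785 L/gal = 847,840 L.
(b) Alkalinity to neutralize: (189 − 139) = 50 mg/L as CaCO₃ × 847,840 L = 42,390 g as CaCO₃.
(b) Equivalents of H⁺ required: 42,390 ÷ 50 g/eq = 847.8 eq = 847.8 mol HCl.
(b) Mass of HCl: 847.8 × 36.5 = 30,950 g.
(b) Mass of 17.1% solution: 30,950 / 0.171 = 181,000 g.
(b) Volume: 181,000 g ÷ 1.15 g/mL = 157,400 mL.

(a) 0.66 ppm; (b) 157 L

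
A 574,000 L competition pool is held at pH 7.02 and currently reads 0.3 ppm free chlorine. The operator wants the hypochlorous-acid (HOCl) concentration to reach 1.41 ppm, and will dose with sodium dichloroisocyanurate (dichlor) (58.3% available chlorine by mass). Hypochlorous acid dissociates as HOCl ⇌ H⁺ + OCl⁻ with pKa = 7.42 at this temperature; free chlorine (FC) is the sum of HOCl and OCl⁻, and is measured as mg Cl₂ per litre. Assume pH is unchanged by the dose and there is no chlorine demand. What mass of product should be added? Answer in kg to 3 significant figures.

[OCl⁻]/[HOCl] = 10^(pH − pKa) = 10^(7.02 − 7.42) = 0.3981; fraction as HOCl = 1/(1 + 0.3981) = 0.7153.
Free chlorine required for 1.41 ppm HOCl: 1.41 / 0.7153 = 1.971 ppm.
FC to add: 1.971 − 0.3 = 1.671 mg/L as Cl₂.
Cl₂ equivalent: 1.671 mg/L × 574,000 L = 959.3 g.
Product at 58.3% available Cl: 959.3 / 0.583 = 1646 g.

1.65 kg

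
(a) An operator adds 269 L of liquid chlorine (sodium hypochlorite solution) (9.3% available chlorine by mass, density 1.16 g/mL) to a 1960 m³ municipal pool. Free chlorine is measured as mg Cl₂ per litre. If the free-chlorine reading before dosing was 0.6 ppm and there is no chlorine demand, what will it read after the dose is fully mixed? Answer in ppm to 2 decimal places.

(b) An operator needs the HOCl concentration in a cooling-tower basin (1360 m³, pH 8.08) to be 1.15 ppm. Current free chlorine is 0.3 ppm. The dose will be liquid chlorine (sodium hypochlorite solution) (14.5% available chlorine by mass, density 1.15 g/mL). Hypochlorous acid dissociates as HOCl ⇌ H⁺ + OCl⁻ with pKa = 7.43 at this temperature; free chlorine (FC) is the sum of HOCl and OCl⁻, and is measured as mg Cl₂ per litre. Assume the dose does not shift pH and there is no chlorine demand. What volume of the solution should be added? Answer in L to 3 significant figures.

(a) 15.41 ppm; (b) 48.8 L

(a) Volume: 1960 m³ = 1,960,000 L.
(a) Mass of solution: 269 L × 1000 mL/L × 1.16 g/mL = 312,000 g.
(a) Available chlorine delivered: 312,000 g × 0.093 = 29,020 g as Cl₂.
(a) Concentration rise: 29,020 g / 1,960,000 L = 14.81 mg/L = 14.81 ppm.
(a) Final FC: 0.6 + 14.81 = 15.41 ppm.

(b) Volume: 1360 m³ = 1,360,000 L.
(b) [OCl⁻]/[HOCl] = 10^(pH − pKa) = 10^(8.08 − 7.43) = 4.467; fraction as HOCl = 1/(1 + 4.467) = 0.1829.
(b) Free chlorine required for 1.15 ppm HOCl: 1.15 / 0.1829 = 6.287 ppm.
(b) FC to add: 6.287 − 0.3 = 5.987 mg/L as Cl₂.
(b) Cl₂ equivalent: 5.987 mg/L × 1,360,000 L = 8142 g.
(b) Product at 14.5% available Cl: 8142 / 0.145 = 56,150 g.
(b) Volume: 56,150 g ÷ 1.15 g/mL = 48,830 mL.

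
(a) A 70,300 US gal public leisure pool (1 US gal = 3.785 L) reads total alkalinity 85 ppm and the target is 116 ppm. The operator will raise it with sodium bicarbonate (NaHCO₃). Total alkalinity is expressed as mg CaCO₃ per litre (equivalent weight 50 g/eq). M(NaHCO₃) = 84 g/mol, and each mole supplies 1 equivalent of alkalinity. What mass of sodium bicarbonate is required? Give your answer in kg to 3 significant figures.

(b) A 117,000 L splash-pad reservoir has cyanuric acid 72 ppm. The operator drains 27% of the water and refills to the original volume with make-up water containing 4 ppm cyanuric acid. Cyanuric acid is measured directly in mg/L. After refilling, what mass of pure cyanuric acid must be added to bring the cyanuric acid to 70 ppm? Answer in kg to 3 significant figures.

(a) 13.9 kg; (b) 1.91 kg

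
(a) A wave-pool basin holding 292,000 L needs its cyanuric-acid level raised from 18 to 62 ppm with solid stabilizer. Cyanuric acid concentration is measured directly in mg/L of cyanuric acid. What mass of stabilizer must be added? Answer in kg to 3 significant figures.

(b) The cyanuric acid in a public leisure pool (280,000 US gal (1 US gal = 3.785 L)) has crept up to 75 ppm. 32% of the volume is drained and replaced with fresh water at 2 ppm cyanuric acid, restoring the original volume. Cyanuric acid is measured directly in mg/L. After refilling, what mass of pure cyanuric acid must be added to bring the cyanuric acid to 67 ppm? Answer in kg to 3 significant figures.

(a) 12.8 kg; (b) 16.3 kg

(a) CYA to add: (62 − 18) = 44 mg/L × 292,000 L = 12,850 g cyanuric acid.

(b) Volume: 280,000 US gal × 3.785 L/gal = 1,059,800 L.
(b) After draining 32% and refilling: 75 × 0.68 + 2 × 0.32 = 51.64 ppm.
(b) Deficit to target: 67 − 51.64 = 15.36 mg/L.
(b) Mass: 15.36 mg/L × 1,059,800 L = 16,280 g cyanuric acid.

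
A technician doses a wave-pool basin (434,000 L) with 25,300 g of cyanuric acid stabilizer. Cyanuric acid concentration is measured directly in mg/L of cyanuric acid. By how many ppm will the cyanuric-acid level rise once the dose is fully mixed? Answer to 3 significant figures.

Rise: 25,300 g / 434,000 L × 1000 = 58.29 mg/L.

58.3 ppm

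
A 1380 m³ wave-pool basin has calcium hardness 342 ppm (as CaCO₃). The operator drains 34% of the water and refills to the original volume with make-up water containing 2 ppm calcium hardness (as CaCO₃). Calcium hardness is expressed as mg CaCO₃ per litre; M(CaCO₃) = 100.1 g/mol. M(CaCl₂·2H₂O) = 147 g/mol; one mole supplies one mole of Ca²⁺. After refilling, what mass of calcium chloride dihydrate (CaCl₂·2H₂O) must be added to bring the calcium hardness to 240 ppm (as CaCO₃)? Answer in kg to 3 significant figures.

27.6 kg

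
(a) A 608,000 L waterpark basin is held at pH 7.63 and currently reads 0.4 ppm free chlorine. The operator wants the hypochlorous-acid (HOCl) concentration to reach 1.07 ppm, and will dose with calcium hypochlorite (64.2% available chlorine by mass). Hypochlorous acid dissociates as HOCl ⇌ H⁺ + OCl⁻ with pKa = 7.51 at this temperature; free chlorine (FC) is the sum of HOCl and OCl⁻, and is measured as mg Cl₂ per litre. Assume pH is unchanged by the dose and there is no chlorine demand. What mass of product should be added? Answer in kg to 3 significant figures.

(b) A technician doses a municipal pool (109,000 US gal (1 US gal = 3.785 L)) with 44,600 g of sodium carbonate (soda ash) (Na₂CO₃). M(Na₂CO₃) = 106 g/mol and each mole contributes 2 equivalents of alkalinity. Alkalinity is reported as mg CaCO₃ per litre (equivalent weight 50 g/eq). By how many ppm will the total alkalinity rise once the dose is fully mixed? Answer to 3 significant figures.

(a) [OCl⁻]/[HOCl] = 10^(pH − pKa) = 10^(7.63 − 7.51) = 1.318; fraction as HOCl = 1/(1 + 1.318) = 0.4314.
(a) Free chlorine required for 1.07 ppm HOCl: 1.07 / 0.4314 = 2.481 ppm.
(a) FC to add: 2.481 − 0.4 = 2.081 mg/L as Cl₂.
(a) Cl₂ equivalent: 2.081 mg/L × 608,000 L = 1265 g.
(a) Product at 64.2% available Cl: 1265 / 0.642 = 1970 g.

(b) Volume: 109,000 US gal × 3.785 L/gal = 412,565 L.
(b) Moles of Na₂CO₃: 44,600 g ÷ 106 g/mol = 420.8 mol → 841.5 eq of alkalinity.
(b) As CaCO₃: 841.5 eq × 50 g/eq = 42,080 g.
(b) Rise: 42,080 g / 412,565 L × 1000 = 102 mg/L.

(a) 1.97 kg; (b) 102 ppm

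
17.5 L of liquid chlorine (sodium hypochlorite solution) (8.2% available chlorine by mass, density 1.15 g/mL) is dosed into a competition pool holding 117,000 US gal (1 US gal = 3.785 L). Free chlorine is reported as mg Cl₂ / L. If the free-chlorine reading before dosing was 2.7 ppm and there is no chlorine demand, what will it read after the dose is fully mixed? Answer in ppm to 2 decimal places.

6.43 ppm

Volume: 117,000 US gal × 3.785 L/gal = 442,845 L.
Mass of solution: 17.5 L × 1000 mL/L × 1.15 g/mL = 20,120 g.
Available chlorine delivered: 20,120 g × 0.082 = 1650 g as Cl₂.
Concentration rise: 1650 g / 442,845 L = 3.726 mg/L = 3.73 ppm.
Final FC: 2.7 + 3.73 = 6.43 ppm.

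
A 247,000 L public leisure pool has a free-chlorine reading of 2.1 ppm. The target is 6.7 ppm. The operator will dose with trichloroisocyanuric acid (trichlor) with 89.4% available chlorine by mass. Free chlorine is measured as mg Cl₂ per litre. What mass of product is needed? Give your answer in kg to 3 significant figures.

Chlorine deficit: 6.7 − 2.1 = 4.6 ppm = 4.6 mg/L as Cl₂.
Cl₂ equivalent needed: 4.6 mg/L × 247,000 L = 1,136,000 mg = 1136 g.
Product at 89.4% available chlorine: 1136 / 0.894 = 1271 g.

1.27 kg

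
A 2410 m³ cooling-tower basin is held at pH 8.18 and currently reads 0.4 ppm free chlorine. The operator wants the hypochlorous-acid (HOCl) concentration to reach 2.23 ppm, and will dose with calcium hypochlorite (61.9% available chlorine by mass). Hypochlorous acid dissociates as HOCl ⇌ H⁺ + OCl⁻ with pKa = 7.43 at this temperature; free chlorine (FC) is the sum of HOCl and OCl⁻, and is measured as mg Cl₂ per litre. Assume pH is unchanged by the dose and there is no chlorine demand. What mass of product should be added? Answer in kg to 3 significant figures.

55.9 kg

Volume: 2410 m³ = 2,410,000 L.
[OCl⁻]/[HOCl] = 10^(pH − pKa) = 10^(8.18 − 7.43) = 5.623; fraction as HOCl = 1/(1 + 5.623) = 0.151.
Free chlorine required for 2.23 ppm HOCl: 2.23 / 0.151 = 14.77 ppm.
FC to add: 14.77 − 0.4 = 14.37 mg/L as Cl₂.
Cl₂ equivalent: 14.37 mg/L × 2,410,000 L = 34,630 g.
Product at 61.9% available Cl: 34,630 / 0.619 = 55,950 g.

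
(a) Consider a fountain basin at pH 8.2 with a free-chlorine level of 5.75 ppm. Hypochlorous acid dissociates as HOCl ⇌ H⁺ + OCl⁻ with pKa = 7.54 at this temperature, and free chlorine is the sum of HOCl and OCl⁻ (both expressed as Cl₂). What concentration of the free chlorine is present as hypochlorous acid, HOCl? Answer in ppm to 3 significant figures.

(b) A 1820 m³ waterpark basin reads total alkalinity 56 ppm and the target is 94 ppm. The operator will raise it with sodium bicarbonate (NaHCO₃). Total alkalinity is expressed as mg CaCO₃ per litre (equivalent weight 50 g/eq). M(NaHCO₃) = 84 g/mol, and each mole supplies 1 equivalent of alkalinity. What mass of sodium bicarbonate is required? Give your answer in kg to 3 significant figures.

(a) 1.03 ppm; (b) 116 kg

(a) [OCl⁻]/[HOCl] = 10^(pH − pKa) = 10^(8.2 − 7.54) = 10^0.66 = 4.571.
(a) Fraction as HOCl = 1 / (1 + 4.571) = 0.1795.
(a) HOCl = 0.1795 × 5.75 ppm = 1.032 ppm.

(b) Volume: 1820 m³ = 1,820,000 L.
(b) Alkalinity to add: (94 − 56) = 38 mg/L as CaCO₃ × 1,820,000 L = 69,160 g as CaCO₃.
(b) Equivalents: 69,160 g ÷ 50 g/eq = 1383 eq.
(b) NaHCO₃ supplies 1 eq per mole → 1383 mol.
(b) Mass: 1383 mol × 84 g/mol = 116,200 g.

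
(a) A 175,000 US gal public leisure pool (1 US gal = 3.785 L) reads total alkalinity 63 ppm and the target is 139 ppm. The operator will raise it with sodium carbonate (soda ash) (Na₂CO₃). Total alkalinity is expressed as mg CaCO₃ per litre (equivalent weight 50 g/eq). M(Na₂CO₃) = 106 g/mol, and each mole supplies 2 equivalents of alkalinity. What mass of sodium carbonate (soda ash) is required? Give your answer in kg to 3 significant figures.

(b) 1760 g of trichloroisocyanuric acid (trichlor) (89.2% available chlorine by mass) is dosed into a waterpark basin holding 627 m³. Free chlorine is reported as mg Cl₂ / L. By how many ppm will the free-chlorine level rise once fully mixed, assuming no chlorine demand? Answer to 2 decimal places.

(a) Volume: 175,000 US gal × 3.785 L/gal = 662,375 L.
(a) Alkalinity to add: (139 − 63) = 76 mg/L as CaCO₃ × 662,375 L = 50,340 g as CaCO₃.
(a) Equivalents: 50,340 g ÷ 50 g/eq = 1007 eq.
(a) Each mole of Na₂CO₃ supplies 2 eq, so 1007 / 2 = 503.4 mol.
(a) Mass: 503.4 mol × 106 g/mol = 53,360 g.

(b) Volume: 627 m³ = 627,000 L.
(b) Available chlorine delivered: 1760 g × 0.892 = 1570 g as Cl₂.
(b) Concentration rise: 1570 g / 627,000 L = 2.504 mg/L = 2.50 ppm.

(a) 53.4 kg; (b) 2.50 ppm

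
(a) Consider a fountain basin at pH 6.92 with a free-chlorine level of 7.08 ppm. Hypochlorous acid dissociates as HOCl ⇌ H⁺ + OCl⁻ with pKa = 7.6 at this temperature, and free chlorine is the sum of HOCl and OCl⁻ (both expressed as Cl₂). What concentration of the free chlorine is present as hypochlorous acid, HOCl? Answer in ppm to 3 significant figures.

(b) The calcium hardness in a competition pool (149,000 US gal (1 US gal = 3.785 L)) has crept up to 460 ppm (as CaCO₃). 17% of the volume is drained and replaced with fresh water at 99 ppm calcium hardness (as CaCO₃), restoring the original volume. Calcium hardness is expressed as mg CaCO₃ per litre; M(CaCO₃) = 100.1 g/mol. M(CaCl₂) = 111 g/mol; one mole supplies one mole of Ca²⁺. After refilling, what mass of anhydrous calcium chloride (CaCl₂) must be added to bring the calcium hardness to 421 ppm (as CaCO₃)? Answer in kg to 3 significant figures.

(a) [OCl⁻]/[HOCl] = 10^(pH − pKa) = 10^(6.92 − 7.6) = 10^-0.68 = 0.2089.
(a) Fraction as HOCl = 1 / (1 + 0.2089) = 0.8272.
(a) HOCl = 0.8272 × 7.08 ppm = 5.856 ppm.

(b) Volume: 149,000 US gal × 3.785 L/gal = 563,965 L.
(b) After draining 17% and refilling: 460 × 0.83 + 99 × 0.17 = 398.63 ppm.
(b) Deficit to target: 421 − 398.63 = 22.37 mg/L.
(b) As CaCO₃: 22.37 mg/L × 563,965 L = 12,620 g; ÷ 100.1 = 126 mol Ca²⁺.
(b) Mass: 126 × 111 = 13,990 g.

(a) 5.86 ppm; (b) 14.0 kg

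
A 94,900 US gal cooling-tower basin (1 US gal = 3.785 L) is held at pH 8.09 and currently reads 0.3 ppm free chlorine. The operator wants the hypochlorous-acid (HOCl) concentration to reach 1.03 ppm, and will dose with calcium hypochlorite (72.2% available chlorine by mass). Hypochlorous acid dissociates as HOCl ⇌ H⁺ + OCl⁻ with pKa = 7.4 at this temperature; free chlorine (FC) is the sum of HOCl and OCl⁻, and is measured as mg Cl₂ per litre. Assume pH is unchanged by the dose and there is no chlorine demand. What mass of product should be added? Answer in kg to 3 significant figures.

Volume: 94,900 US gal × 3.785 L/gal = 359,196 L.
[OCl⁻]/[HOCl] = 10^(pH − pKa) = 10^(8.09 − 7.4) = 4.898; fraction as HOCl = 1/(1 + 4.898) = 0.1696.
Free chlorine required for 1.03 ppm HOCl: 1.03 / 0.1696 = 6.075 ppm.
FC to add: 6.075 − 0.3 = 5.775 mg/L as Cl₂.
Cl₂ equivalent: 5.775 mg/L × 359,196 L = 2074 g.
Product at 72.2% available Cl: 2074 / 0.722 = 2873 g.

2.87 kg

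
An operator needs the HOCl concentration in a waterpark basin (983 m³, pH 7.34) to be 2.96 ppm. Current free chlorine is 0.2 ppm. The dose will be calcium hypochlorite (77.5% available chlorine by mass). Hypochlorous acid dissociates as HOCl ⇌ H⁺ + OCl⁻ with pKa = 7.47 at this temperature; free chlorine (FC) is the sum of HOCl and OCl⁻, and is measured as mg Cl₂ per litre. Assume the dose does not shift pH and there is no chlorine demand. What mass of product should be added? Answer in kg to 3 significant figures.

6.28 kg

Volume: 983 m³ = 983,000 L.
[OCl⁻]/[HOCl] = 10^(pH − pKa) = 10^(7.34 − 7.47) = 0.7413; fraction as HOCl = 1/(1 + 0.7413) = 0.5743.
Free chlorine required for 2.96 ppm HOCl: 2.96 / 0.5743 = 5.154 ppm.
FC to add: 5.154 − 0.2 = 4.954 mg/L as Cl₂.
Cl₂ equivalent: 4.954 mg/L × 983,000 L = 4870 g.
Product at 77.5% available Cl: 4870 / 0.775 = 6284 g.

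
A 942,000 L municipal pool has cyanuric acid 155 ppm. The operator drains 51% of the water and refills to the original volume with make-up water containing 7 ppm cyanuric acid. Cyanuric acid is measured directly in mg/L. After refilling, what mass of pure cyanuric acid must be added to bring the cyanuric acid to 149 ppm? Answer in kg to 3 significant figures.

After draining 51% and refilling: 155 × 0.49 + 7 × 0.51 = 79.52 ppm.
Deficit to target: 149 − 79.52 = 69.48 mg/L.
Mass: 69.48 mg/L × 942,000 L = 65,450 g cyanuric acid.

65.5 kg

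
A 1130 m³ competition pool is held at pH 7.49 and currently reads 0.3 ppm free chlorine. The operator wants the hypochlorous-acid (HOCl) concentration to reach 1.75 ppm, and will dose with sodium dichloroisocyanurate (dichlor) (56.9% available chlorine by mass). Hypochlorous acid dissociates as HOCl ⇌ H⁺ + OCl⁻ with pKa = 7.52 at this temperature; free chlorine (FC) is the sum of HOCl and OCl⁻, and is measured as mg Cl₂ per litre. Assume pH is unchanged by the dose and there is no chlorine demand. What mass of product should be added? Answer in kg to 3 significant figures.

6.12 kg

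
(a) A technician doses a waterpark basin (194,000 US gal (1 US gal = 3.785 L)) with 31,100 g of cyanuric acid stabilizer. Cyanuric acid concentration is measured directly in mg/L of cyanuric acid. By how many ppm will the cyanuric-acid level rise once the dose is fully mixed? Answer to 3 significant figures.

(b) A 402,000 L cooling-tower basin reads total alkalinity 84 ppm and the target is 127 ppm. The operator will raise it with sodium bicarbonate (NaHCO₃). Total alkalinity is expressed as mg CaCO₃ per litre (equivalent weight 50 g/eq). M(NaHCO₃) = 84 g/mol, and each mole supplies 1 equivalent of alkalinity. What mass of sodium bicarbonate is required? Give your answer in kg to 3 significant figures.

(a) 42.4 ppm; (b) 29.0 kg

(a) Volume: 194,000 US gal × 3.785 L/gal = 734,290 L.
(a) Rise: 31,100 g / 734,290 L × 1000 = 42.35 mg/L.

(b) Alkalinity to add: (127 − 84) = 43 mg/L as CaCO₃ × 402,000 L = 17,290 g as CaCO₃.
(b) Equivalents: 17,290 g ÷ 50 g/eq = 345.7 eq.
(b) NaHCO₃ supplies 1 eq per mole → 345.7 mol.
(b) Mass: 345.7 mol × 84 g/mol = 29,040 g.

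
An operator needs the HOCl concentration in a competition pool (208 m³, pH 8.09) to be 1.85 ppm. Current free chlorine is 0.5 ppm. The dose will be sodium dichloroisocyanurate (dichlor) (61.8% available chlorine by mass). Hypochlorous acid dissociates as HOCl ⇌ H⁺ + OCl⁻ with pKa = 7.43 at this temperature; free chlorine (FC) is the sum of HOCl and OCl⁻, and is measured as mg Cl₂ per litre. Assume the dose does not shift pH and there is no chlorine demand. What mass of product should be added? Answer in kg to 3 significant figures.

3.30 kg

Volume: 208 m³ = 208,000 L.
[OCl⁻]/[HOCl] = 10^(pH − pKa) = 10^(8.09 − 7.43) = 4.571; fraction as HOCl = 1/(1 + 4.571) = 0.1795.
Free chlorine required for 1.85 ppm HOCl: 1.85 / 0.1795 = 10.31 ppm.
FC to add: 10.31 − 0.5 = 9.806 mg/L as Cl₂.
Cl₂ equivalent: 9.806 mg/L × 208,000 L = 2040 g.
Product at 61.8% available Cl: 2040 / 0.618 = 3300 g.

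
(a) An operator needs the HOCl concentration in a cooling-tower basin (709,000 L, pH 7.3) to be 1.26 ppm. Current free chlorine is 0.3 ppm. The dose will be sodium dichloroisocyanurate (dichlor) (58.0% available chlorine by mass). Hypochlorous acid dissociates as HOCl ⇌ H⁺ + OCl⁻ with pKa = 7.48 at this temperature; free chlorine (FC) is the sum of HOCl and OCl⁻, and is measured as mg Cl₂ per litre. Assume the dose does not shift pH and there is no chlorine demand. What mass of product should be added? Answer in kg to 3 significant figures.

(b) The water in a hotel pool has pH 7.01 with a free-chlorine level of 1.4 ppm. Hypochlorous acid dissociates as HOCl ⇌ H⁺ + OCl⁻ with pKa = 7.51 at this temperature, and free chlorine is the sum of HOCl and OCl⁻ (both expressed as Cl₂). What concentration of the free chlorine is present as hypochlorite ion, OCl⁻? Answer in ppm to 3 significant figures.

(a) [OCl⁻]/[HOCl] = 10^(pH − pKa) = 10^(7.3 − 7.48) = 0.6607; fraction as HOCl = 1/(1 + 0.6607) = 0.6022.
(a) Free chlorine required for 1.26 ppm HOCl: 1.26 / 0.6022 = 2.092 ppm.
(a) FC to add: 2.092 − 0.3 = 1.792 mg/L as Cl₂.
(a) Cl₂ equivalent: 1.792 mg/L × 709,000 L = 1271 g.
(a) Product at 58.0% available Cl: 1271 / 0.58 = 2191 g.

(b) [OCl⁻]/[HOCl] = 10^(pH − pKa) = 10^(7.01 − 7.51) = 10^-0.50 = 0.3162.
(b) Fraction as HOCl = 1 / (1 + 0.3162) = 0.7597.
(b) OCl⁻ = (1 − 0.7597) × 1.4 ppm = 0.3364 ppm.

(a) 2.19 kg; (b) 0.336 ppm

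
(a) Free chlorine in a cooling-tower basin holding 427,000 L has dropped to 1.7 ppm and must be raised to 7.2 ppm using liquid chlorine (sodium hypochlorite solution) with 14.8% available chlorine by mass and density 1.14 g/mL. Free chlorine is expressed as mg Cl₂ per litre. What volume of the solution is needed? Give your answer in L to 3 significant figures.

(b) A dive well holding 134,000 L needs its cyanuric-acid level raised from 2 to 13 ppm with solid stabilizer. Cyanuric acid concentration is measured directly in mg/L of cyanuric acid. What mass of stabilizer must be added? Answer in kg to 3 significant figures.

(a) Chlorine deficit: 7.2 − 1.7 = 5.5 ppm = 5.5 mg/L as Cl₂.
(a) Cl₂ equivalent needed: 5.5 mg/L × 427,000 L = 2,348,000 mg = 2348 g.
(a) Product at 14.8% available chlorine: 2348 / 0.148 = 15,870 g.
(a) Volume at density 1.14 g/mL: 15,870 g ÷ 1.14 g/mL = 13,920 mL.

(b) CYA to add: (13 − 2) = 11 mg/L × 134,000 L = 1474 g cyanuric acid.

(a) 13.9 L; (b) 1.47 kg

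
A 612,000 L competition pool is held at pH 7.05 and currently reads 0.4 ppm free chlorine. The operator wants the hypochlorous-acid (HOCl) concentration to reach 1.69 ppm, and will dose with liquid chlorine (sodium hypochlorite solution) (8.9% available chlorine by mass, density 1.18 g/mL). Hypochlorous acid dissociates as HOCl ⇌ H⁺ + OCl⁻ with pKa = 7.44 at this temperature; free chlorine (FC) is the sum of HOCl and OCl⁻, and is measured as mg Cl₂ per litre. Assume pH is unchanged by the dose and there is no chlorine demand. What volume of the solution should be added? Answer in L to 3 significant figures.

11.5 L

[OCl⁻]/[HOCl] = 10^(pH − pKa) = 10^(7.05 − 7.44) = 0.4074; fraction as HOCl = 1/(1 + 0.4074) = 0.7105.
Free chlorine required for 1.69 ppm HOCl: 1.69 / 0.7105 = 2.378 ppm.
FC to add: 2.378 − 0.4 = 1.978 mg/L as Cl₂.
Cl₂ equivalent: 1.978 mg/L × 612,000 L = 1211 g.
Product at 8.9% available Cl: 1211 / 0.089 = 13,600 g.
Volume: 13,600 g ÷ 1.18 g/mL = 11,530 mL.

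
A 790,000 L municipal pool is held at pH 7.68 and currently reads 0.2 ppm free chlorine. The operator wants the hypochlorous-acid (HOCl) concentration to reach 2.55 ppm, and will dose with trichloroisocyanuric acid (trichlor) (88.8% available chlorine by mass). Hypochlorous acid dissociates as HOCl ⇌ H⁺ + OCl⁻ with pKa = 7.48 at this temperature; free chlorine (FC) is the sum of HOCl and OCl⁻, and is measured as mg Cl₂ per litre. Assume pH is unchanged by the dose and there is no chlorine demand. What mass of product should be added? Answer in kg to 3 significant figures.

[OCl⁻]/[HOCl] = 10^(pH − pKa) = 10^(7.68 − 7.48) = 1.585; fraction as HOCl = 1/(1 + 1.585) = 0.3869.
Free chlorine required for 2.55 ppm HOCl: 2.55 / 0.3869 = 6.591 ppm.
FC to add: 6.591 − 0.2 = 6.391 mg/L as Cl₂.
Cl₂ equivalent: 6.391 mg/L × 790,000 L = 5049 g.
Product at 88.8% available Cl: 5049 / 0.888 = 5686 g.

5.69 kg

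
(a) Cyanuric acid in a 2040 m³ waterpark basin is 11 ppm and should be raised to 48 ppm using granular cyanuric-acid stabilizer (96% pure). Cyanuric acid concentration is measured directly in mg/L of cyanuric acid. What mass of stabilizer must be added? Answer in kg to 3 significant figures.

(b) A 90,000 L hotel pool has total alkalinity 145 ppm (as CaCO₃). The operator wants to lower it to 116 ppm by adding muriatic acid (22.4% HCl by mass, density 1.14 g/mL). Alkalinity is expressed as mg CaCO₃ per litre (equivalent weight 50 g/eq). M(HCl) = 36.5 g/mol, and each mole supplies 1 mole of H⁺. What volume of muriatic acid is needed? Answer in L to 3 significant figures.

(a) Volume: 2040 m³ = 2,040,000 L.
(a) CYA to add: (48 − 11) = 37 mg/L × 2,040,000 L = 75,480 g cyanuric acid.
(a) At 96% purity: 75,480 / 0.96 = 78,620 g product.

(b) Alkalinity to neutralize: (145 − 116) = 29 mg/L as CaCO₃ × 90,000 L = 2610 g as CaCO₃.
(b) Equivalents of H⁺ required: 2610 ÷ 50 g/eq = 52.2 eq = 52.2 mol HCl.
(b) Mass of HCl: 52.2 × 36.5 = 1905 g.
(b) Mass of 22.4% solution: 1905 / 0.224 = 8506 g.
(b) Volume: 8506 g ÷ 1.14 g/mL = 7461 mL.

(a) 78.6 kg; (b) 7.46 L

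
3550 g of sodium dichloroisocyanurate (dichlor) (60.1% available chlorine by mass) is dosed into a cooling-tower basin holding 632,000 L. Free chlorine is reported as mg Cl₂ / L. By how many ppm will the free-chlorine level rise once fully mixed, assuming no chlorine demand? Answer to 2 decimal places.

3.38 ppm

Available chlorine delivered: 3550 g × 0.601 = 2134 g as Cl₂.
Concentration rise: 2134 g / 632,000 L = 3.376 mg/L = 3.38 ppm.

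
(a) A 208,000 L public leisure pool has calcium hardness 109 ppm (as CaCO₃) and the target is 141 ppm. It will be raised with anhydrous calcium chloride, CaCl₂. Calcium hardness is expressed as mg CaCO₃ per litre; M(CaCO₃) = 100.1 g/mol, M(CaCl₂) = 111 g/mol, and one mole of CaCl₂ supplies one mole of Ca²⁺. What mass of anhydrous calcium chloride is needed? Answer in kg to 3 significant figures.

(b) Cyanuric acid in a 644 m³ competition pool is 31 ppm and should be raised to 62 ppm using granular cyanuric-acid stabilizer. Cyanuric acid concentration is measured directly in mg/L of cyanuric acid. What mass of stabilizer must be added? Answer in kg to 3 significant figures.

(a) 7.38 kg; (b) 20.0 kg

(a) Hardness to add: (141 − 109) = 32 mg/L as CaCO₃ × 208,000 L = 6656 g as CaCO₃.
(a) Moles of Ca²⁺ (1 mol Ca²⁺ ≡ 1 mol CaCO₃): 6656 / 100.1 g/mol = 66.49 mol.
(a) Mass of CaCl₂: 66.49 × 111 = 7381 g.

(b) Volume: 644 m³ = 644,000 L.
(b) CYA to add: (62 − 31) = 31 mg/L × 644,000 L = 19,960 g cyanuric acid.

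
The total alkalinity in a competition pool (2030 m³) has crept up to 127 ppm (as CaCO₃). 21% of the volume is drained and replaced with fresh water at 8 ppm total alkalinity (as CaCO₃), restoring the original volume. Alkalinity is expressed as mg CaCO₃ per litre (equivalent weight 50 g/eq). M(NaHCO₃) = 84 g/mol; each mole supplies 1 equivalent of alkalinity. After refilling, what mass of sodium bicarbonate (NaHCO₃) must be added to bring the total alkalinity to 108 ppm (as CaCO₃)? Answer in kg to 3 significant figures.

20.4 kg

Volume: 2030 m³ = 2,030,000 L.
After draining 21% and refilling: 127 × 0.79 + 8 × 0.21 = 102.01 ppm.
Deficit to target: 108 − 102.01 = 5.99 mg/L.
As CaCO₃: 5.99 mg/L × 2,030,000 L = 12,160 g; ÷ 50 g/eq ÷ 1 = 243.2 mol NaHCO₃.
Mass: 243.2 × 84 = 20,430 g.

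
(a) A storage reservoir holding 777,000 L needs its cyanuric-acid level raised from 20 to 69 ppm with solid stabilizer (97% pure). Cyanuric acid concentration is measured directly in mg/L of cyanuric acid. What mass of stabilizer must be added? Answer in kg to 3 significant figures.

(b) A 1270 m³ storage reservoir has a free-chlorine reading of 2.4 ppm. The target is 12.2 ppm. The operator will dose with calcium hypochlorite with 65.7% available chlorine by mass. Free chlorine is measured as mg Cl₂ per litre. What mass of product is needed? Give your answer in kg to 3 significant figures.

(a) 39.3 kg; (b) 18.9 kg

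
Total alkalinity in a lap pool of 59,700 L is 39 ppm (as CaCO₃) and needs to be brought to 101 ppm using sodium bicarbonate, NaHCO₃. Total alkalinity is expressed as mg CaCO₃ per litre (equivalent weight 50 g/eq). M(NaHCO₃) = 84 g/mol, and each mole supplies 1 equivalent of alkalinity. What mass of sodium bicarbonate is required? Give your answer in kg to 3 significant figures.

6.22 kg

Alkalinity to add: (101 − 39) = 62 mg/L as CaCO₃ × 59,700 L = 3701 g as CaCO₃.
Equivalents: 3701 g ÷ 50 g/eq = 74.03 eq.
NaHCO₃ supplies 1 eq per mole → 74.03 mol.
Mass: 74.03 mol × 84 g/mol = 6218 g.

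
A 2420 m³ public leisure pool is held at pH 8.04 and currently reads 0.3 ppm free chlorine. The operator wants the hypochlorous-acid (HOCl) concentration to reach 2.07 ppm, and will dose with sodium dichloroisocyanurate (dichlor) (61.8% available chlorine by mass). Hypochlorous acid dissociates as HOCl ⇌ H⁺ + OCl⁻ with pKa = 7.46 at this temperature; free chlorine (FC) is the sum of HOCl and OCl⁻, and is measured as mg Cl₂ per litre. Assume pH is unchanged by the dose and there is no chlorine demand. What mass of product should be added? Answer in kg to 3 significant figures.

Volume: 2420 m³ = 2,420,000 L.
[OCl⁻]/[HOCl] = 10^(pH − pKa) = 10^(8.04 − 7.46) = 3.802; fraction as HOCl = 1/(1 + 3.802) = 0.2083.
Free chlorine required for 2.07 ppm HOCl: 2.07 / 0.2083 = 9.94 ppm.
FC to add: 9.94 − 0.3 = 9.64 mg/L as Cl₂.
Cl₂ equivalent: 9.64 mg/L × 2,420,000 L = 23,330 g.
Product at 61.8% available Cl: 23,330 / 0.618 = 37,750 g.

37.7 kg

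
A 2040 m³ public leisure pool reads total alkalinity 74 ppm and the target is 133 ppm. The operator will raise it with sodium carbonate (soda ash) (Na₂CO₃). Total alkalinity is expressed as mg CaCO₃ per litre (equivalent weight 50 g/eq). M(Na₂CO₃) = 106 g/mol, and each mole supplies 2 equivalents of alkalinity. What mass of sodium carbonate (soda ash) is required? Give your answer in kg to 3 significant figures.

Volume: 2040 m³ = 2,040,000 L.
Alkalinity to add: (133 − 74) = 59 mg/L as CaCO₃ × 2,040,000 L = 120,400 g as CaCO₃.
Equivalents: 120,400 g ÷ 50 g/eq = 2407 eq.
Each mole of Na₂CO₃ supplies 2 eq, so 2407 / 2 = 1204 mol.
Mass: 1204 mol × 106 g/mol = 127,600 g.

128 kg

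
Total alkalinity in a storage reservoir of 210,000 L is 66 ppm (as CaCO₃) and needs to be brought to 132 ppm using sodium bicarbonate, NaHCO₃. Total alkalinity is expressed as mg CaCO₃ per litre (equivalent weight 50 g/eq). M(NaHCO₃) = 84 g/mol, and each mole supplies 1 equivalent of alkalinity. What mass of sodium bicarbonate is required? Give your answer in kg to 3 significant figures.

23.3 kg

Alkalinity to add: (132 − 66) = 66 mg/L as CaCO₃ × 210,000 L = 13,860 g as CaCO₃.
Equivalents: 13,860 g ÷ 50 g/eq = 277.2 eq.
NaHCO₃ supplies 1 eq per mole → 277.2 mol.
Mass: 277.2 mol × 84 g/mol = 23,280 g.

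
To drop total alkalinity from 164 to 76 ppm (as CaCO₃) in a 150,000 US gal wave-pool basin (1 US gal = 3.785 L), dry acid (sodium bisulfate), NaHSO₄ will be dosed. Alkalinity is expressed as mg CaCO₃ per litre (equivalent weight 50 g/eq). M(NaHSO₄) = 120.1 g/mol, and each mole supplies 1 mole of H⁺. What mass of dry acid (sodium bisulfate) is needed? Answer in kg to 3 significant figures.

Volume: 150,000 US gal × 3.785 L/gal = 567,750 L.
Alkalinity to neutralize: (164 − 76) = 88 mg/L as CaCO₃ × 567,750 L = 49,960 g as CaCO₃.
Equivalents of H⁺ required: 49,960 ÷ 50 g/eq = 999.2 eq = 999.2 mol NaHSO₄.
Mass of NaHSO₄: 999.2 × 120.1 = 120,000 g.

120 kg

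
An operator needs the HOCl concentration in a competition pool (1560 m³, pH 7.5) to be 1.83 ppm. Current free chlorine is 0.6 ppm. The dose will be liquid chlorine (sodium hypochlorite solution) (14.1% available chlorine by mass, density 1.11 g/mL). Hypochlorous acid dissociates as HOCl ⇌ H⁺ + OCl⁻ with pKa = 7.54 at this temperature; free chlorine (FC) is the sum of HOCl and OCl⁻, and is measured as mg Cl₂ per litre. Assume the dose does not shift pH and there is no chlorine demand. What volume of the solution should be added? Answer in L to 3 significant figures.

28.9 L

Volume: 1560 m³ = 1,560,000 L.
[OCl⁻]/[HOCl] = 10^(pH − pKa) = 10^(7.5 − 7.54) = 0.912; fraction as HOCl = 1/(1 + 0.912) = 0.523.
Free chlorine required for 1.83 ppm HOCl: 1.83 / 0.523 = 3.499 ppm.
FC to add: 3.499 − 0.6 = 2.899 mg/L as Cl₂.
Cl₂ equivalent: 2.899 mg/L × 1,560,000 L = 4522 g.
Product at 14.1% available Cl: 4522 / 0.141 = 32,070 g.
Volume: 32,070 g ÷ 1.11 g/mL = 28,900 mL.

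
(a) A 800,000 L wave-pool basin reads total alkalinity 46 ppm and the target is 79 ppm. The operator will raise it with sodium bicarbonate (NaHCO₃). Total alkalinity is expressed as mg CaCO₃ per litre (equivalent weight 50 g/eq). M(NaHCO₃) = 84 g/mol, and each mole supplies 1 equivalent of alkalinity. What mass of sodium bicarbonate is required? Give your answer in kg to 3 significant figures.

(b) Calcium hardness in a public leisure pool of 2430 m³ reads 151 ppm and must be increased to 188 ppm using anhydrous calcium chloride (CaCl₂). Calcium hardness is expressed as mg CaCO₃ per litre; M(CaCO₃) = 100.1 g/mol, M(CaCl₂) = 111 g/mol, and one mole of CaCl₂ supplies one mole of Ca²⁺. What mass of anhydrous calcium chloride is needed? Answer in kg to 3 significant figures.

(a) 44.4 kg; (b) 99.7 kg

(a) Alkalinity to add: (79 − 46) = 33 mg/L as CaCO₃ × 800,000 L = 26,400 g as CaCO₃.
(a) Equivalents: 26,400 g ÷ 50 g/eq = 528 eq.
(a) NaHCO₃ supplies 1 eq per mole → 528 mol.
(a) Mass: 528 mol × 84 g/mol = 44,350 g.

(b) Volume: 2430 m³ = 2,430,000 L.
(b) Hardness to add: (188 − 151) = 37 mg/L as CaCO₃ × 2,430,000 L = 89,910 g as CaCO₃.
(b) Moles of Ca²⁺ (1 mol Ca²⁺ ≡ 1 mol CaCO₃): 89,910 / 100.1 g/mol = 898.2 mol.
(b) Mass of CaCl₂: 898.2 × 111 = 99,700 g.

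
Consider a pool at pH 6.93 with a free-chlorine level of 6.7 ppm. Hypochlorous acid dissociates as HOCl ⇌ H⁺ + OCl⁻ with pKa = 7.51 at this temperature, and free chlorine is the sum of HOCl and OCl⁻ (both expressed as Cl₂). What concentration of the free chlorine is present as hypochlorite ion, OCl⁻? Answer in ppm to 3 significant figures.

1.40 ppm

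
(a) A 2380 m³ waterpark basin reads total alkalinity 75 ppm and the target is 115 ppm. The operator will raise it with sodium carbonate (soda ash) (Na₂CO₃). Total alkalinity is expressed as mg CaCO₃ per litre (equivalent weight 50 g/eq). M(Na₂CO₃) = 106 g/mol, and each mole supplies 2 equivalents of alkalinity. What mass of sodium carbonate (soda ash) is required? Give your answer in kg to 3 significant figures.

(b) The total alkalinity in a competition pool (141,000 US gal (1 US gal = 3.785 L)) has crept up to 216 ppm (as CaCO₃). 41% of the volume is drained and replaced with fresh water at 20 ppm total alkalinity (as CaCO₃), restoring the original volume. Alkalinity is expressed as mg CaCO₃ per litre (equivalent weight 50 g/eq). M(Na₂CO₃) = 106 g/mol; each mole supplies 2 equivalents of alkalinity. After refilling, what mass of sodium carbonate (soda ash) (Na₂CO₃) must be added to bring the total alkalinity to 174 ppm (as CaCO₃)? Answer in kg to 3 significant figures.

(a) 101 kg; (b) 21.7 kg

(a) Volume: 2380 m³ = 2,380,000 L.
(a) Alkalinity to add: (115 − 75) = 40 mg/L as CaCO₃ × 2,380,000 L = 95,200 g as CaCO₃.
(a) Equivalents: 95,200 g ÷ 50 g/eq = 1904 eq.
(a) Each mole of Na₂CO₃ supplies 2 eq, so 1904 / 2 = 952 mol.
(a) Mass: 952 mol × 106 g/mol = 100,900 g.

(b) Volume: 141,000 US gal × 3.785 L/gal = 533,685 L.
(b) After draining 41% and refilling: 216 × 0.59 + 20 × 0.41 = 135.64 ppm.
(b) Deficit to target: 174 − 135.64 = 38.36 mg/L.
(b) As CaCO₃: 38.36 mg/L × 533,685 L = 20,470 g; ÷ 50 g/eq ÷ 2 = 204.7 mol Na₂CO₃.
(b) Mass: 204.7 × 106 = 21,700 g.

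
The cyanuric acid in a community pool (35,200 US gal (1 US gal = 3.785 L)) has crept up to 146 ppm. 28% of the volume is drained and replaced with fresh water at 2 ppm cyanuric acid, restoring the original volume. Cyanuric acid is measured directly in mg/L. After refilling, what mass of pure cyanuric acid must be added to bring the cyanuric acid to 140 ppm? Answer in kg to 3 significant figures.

Volume: 35,200 US gal × 3.785 L/gal = 133,232 L.
After draining 28% and refilling: 146 × 0.72 + 2 × 0.28 = 105.68 ppm.
Deficit to target: 140 − 105.68 = 34.32 mg/L.
Mass: 34.32 mg/L × 133,232 L = 4573 g cyanuric acid.

4.57 kg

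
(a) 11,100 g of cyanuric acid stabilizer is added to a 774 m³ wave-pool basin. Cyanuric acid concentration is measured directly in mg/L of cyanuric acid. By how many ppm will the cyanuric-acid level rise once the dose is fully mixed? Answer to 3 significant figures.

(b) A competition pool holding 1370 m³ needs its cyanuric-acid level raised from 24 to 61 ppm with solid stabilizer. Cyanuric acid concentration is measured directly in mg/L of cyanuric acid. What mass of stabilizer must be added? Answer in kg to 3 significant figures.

(a) 14.3 ppm; (b) 50.7 kg

(a) Volume: 774 m³ = 774,000 L.
(a) Rise: 11,100 g / 774,000 L × 1000 = 14.34 mg/L.

(b) Volume: 1370 m³ = 1,370,000 L.
(b) CYA to add: (61 − 24) = 37 mg/L × 1,370,000 L = 50,690 g cyanuric acid.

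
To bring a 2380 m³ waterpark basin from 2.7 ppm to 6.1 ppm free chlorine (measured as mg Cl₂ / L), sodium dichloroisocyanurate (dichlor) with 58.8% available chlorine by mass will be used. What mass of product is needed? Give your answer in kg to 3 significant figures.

Volume: 2380 m³ = 2,380,000 L.
Chlorine deficit: 6.1 − 2.7 = 3.4 ppm = 3.4 mg/L as Cl₂.
Cl₂ equivalent needed: 3.4 mg/L × 2,380,000 L = 8,092,000 mg = 8092 g.
Product at 58.8% available chlorine: 8092 / 0.588 = 13,760 g.

13.8 kg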